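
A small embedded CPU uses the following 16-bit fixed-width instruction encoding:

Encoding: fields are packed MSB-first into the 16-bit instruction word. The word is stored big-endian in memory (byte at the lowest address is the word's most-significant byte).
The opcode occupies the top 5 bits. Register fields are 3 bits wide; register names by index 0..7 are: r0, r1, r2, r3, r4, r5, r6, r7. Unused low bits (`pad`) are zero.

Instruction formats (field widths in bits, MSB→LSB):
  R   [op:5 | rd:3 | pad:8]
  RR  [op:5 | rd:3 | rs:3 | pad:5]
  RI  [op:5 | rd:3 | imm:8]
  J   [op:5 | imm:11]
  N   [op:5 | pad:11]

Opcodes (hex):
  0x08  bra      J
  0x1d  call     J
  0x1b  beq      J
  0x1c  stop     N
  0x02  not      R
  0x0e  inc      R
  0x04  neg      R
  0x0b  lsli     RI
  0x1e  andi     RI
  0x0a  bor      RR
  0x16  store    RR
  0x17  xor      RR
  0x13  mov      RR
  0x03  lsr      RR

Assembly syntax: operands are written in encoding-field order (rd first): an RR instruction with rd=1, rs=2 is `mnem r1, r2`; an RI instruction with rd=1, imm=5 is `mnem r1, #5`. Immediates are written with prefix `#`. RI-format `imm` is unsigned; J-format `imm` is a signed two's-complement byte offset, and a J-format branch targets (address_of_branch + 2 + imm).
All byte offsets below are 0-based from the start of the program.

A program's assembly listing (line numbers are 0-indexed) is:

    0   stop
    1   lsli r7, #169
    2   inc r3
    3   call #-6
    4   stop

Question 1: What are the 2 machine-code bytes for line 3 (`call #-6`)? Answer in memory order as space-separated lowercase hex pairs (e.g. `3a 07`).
line 3 (call): pack op=0x1d:5|imm=-6:11 = 0xeffa; big→ ef fa

ef fa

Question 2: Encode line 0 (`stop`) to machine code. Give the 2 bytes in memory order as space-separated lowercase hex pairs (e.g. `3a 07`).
e0 00

0. stop fields op=0x1c:5|pad=0:11 → word e000h → e0 00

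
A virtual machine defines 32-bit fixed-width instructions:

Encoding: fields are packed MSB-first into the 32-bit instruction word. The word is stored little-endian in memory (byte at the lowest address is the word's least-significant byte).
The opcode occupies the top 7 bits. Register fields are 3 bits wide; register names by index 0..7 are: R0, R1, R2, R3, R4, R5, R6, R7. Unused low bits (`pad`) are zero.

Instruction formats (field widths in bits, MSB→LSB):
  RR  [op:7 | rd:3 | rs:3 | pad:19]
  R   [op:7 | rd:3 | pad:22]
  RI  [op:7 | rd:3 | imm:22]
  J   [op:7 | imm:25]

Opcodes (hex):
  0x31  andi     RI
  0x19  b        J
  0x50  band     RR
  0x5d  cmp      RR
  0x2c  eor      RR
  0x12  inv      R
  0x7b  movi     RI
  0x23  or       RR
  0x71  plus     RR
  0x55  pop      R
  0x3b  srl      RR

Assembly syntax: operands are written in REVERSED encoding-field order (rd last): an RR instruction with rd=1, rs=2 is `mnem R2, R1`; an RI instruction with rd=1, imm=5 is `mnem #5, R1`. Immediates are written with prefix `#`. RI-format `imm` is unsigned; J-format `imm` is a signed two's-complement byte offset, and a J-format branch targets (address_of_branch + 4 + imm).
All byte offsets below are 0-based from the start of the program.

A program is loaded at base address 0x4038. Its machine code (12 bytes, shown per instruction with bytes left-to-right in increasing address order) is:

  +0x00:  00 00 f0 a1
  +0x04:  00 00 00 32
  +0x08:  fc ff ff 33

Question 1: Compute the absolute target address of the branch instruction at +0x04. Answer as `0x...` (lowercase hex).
0x4040

[04] 00 00 00 32 → 0x32000000
  top 7b → 0x19 → b [J]
  imm@[24:0]=0x0 ⇒ #0
  target = base 0x4038 + off 0x04 + 4 + imm 0 = 0x4040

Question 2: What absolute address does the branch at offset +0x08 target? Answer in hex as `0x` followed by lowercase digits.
0x4040

[08] fc ff ff 33 → 0x33fffffc
  top 7b → 0x19 → b [J]
  [24:0] imm=33554428 (s25→-4) = #-4
  target = base 0x4038 + off 0x08 + 4 + imm -4 = 0x4040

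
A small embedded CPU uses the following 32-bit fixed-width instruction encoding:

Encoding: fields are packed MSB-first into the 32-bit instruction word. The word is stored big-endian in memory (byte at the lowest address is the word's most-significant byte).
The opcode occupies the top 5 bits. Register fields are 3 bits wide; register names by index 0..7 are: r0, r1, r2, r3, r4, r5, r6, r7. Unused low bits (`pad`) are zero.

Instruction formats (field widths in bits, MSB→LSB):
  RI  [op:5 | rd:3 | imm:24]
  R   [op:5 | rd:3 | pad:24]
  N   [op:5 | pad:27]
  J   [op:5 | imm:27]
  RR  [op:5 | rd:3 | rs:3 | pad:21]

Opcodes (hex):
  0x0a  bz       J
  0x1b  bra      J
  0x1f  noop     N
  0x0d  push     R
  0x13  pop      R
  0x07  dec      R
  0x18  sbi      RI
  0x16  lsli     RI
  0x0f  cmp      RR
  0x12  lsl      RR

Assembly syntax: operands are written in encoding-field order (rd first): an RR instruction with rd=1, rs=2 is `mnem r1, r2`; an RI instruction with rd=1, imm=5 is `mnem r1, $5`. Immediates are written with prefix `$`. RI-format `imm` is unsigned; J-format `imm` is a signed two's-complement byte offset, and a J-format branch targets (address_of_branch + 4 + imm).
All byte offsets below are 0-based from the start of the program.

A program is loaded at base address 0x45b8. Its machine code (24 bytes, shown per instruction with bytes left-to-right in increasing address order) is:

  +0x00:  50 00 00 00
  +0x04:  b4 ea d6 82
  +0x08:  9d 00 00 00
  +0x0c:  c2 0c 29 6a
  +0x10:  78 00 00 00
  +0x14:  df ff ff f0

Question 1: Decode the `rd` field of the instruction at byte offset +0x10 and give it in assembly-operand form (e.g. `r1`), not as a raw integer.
r0

off 0x10: read 78 00 00 00 as big → 0x78000000
  top 5b → 0xf → cmp [RR]
  rd@[26:24]=0x0 ⇒ r0
  rs@[23:21]=0x0 ⇒ r0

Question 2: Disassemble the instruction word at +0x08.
pop r5

+0x08: 9d 00 00 00 ⇒ word 0x9d000000 (big)
  op=0x9d000000>>27=0x13 ⇒ pop (R)
  [26:24] rd=5 = r5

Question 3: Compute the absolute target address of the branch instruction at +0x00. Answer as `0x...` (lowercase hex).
off 0x00: read 50 00 00 00 as big → 0x50000000
  op=0x50000000>>27=0xa ⇒ bz (J)
  imm@[26:0]=0x0 ⇒ $0
  target = base 0x45b8 + off 0x00 + 4 + imm 0 = 0x45bc

0x45bc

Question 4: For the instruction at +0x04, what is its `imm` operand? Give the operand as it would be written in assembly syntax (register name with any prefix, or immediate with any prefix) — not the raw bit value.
[04] b4 ea d6 82 → 0xb4ead682
  top 5b → 0x16 → lsli [RI]
  rd@[26:24]=0x4 ⇒ r4
  imm@[23:0]=0xead682 ⇒ $15390338

$15390338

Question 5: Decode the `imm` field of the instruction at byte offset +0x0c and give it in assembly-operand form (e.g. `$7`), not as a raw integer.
off 0x0c: read c2 0c 29 6a as big → 0xc20c296a
  top 5b → 0x18 → sbi [RI]
  rd: (w>>24)&0x7=0x2 → r2
  imm: (w>>0)&0xffffff=0xc296a → $797034

$797034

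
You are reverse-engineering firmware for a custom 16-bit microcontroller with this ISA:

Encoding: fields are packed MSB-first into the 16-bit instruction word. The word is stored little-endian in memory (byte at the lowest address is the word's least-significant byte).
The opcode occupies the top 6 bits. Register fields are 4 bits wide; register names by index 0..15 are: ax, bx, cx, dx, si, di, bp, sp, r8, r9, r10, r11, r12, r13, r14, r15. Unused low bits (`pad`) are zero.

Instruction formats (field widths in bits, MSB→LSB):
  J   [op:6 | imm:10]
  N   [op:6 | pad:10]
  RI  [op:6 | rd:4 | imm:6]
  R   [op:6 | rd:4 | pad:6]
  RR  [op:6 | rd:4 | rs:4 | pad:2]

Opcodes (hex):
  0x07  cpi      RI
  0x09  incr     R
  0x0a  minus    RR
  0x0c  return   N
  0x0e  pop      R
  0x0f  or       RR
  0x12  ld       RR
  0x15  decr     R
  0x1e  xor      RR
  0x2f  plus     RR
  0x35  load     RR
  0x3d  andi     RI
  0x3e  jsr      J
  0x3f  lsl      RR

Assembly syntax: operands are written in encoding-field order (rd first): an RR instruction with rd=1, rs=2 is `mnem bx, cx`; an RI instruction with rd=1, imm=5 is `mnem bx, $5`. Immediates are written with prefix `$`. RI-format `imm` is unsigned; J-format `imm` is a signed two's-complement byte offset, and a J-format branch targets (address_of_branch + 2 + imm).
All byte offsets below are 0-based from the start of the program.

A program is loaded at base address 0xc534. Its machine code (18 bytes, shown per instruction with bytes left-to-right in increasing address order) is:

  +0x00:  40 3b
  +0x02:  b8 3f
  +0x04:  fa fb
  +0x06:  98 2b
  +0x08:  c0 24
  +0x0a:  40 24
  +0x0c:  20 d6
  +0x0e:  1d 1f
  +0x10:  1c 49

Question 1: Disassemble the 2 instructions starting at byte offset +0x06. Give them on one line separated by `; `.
minus r14, bp; incr dx

off 0x06: read 98 2b as little → 0x2b98
  opcode bits[15:10]=0xa: minus/RR
  rd: (w>>6)&0xf=0xe → r14
  rs: (w>>2)&0xf=0x6 → bp
off 0x08: read c0 24 as little → 0x24c0
  opcode bits[15:10]=0x9: incr/R
  rd: (w>>6)&0xf=0x3 → dx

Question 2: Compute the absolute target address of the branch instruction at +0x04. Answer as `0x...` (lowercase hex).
0xc534

[04] fa fb → 0xfbfa
  opcode bits[15:10]=0x3e: jsr/J
  [9:0] imm=1018 (s10→-6) = $-6
  target = base 0xc534 + off 0x04 + 2 + imm -6 = 0xc534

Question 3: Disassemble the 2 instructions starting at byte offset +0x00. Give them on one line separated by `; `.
pop r13; or r14, r14

off 0x00: read 40 3b as little → 0x3b40
  op=0x3b40>>10=0xe ⇒ pop (R)
  rd@[9:6]=0xd ⇒ r13
off 0x02: read b8 3f as little → 0x3fb8
  op=0x3fb8>>10=0xf ⇒ or (RR)
  rd@[9:6]=0xe ⇒ r14
  rs@[5:2]=0xe ⇒ r14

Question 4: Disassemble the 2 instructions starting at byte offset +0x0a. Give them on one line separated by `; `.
incr bx; load r8, r8

@+0a  little-endian(40 24) = 0x2440
  opcode bits[15:10]=0x9: incr/R
  [9:6] rd=1 = bx
@+0c  little-endian(20 d6) = 0xd620
  opcode bits[15:10]=0x35: load/RR
  [9:6] rd=8 = r8
  [5:2] rs=8 = r8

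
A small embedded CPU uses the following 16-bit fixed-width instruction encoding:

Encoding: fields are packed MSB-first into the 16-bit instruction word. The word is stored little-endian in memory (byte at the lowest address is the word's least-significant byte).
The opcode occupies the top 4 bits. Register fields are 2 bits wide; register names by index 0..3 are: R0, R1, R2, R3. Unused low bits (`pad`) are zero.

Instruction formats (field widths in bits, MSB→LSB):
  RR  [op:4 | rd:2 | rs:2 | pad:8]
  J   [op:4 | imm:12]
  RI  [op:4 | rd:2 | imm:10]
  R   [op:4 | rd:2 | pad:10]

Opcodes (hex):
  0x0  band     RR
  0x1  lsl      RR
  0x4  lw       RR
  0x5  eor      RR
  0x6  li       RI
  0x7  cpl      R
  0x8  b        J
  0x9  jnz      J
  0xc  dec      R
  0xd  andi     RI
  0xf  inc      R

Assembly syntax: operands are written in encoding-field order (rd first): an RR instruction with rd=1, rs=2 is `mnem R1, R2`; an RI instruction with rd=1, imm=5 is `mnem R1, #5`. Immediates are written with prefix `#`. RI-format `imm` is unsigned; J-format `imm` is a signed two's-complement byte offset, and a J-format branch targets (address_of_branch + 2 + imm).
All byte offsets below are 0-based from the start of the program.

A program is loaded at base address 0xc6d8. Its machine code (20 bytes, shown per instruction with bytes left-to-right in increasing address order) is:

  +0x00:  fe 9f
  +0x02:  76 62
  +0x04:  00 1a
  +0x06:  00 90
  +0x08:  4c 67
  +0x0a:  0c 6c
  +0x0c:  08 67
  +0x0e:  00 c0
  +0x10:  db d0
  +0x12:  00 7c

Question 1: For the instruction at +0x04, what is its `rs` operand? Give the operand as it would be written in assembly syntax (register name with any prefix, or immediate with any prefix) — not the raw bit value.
R2

[04] 00 1a → 0x1a00
  top 4b → 0x1 → lsl [RR]
  [11:10] rd=2 = R2
  [9:8] rs=2 = R2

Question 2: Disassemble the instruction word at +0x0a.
[0a] 0c 6c → 0x6c0c
  op=0x6c0c>>12=0x6 ⇒ li (RI)
  [11:10] rd=3 = R3
  [9:0] imm=12 = #12

li R3, #12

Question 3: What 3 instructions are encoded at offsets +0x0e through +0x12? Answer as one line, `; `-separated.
@+0e  little-endian(00 c0) = 0xc000
  op=0xc000>>12=0xc ⇒ dec (R)
  [11:10] rd=0 = R0
@+10  little-endian(db d0) = 0xd0db
  op=0xd0db>>12=0xd ⇒ andi (RI)
  [11:10] rd=0 = R0
  [9:0] imm=219 = #219
@+12  little-endian(00 7c) = 0x7c00
  op=0x7c00>>12=0x7 ⇒ cpl (R)
  [11:10] rd=3 = R3

dec R0; andi R0, #219; cpl R3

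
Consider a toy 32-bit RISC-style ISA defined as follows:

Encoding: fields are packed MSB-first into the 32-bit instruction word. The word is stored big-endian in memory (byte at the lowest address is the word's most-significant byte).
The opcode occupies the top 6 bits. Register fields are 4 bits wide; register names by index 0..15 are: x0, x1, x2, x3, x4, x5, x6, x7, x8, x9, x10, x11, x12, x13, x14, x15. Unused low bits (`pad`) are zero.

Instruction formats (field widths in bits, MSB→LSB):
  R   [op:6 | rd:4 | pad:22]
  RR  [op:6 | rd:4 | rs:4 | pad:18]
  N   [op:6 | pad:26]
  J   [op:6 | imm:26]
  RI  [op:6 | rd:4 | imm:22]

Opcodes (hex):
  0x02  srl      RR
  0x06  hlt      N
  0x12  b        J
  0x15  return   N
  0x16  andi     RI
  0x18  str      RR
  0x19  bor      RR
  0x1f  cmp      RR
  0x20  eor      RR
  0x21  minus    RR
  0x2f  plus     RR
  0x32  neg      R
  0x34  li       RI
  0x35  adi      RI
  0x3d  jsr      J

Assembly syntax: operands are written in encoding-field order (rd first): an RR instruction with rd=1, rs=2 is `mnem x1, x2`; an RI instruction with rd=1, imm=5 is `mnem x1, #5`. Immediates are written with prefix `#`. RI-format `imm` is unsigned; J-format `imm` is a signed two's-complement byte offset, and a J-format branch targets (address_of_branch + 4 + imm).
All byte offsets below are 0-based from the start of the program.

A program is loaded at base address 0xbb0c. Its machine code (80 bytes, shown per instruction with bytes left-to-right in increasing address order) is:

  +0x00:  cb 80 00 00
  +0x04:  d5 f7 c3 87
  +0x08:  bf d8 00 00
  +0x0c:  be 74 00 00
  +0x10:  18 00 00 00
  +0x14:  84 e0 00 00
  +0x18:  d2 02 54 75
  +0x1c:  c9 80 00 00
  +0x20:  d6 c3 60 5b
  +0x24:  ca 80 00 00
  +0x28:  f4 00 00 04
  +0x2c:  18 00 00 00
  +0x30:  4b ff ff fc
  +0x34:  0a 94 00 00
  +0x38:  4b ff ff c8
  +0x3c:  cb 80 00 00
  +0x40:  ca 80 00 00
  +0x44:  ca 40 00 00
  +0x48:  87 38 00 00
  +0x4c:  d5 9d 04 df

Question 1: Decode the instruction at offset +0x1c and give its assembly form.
neg x6

+0x1c: c9 80 00 00 ⇒ word 0xc9800000 (big)
  top 6b → 0x32 → neg [R]
  rd: (w>>22)&0xf=0x6 → x6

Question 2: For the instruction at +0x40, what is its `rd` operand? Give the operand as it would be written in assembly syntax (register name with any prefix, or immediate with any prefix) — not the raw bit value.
off 0x40: read ca 80 00 00 as big → 0xca800000
  opcode bits[31:26]=0x32: neg/R
  rd: (w>>22)&0xf=0xa → x10

x10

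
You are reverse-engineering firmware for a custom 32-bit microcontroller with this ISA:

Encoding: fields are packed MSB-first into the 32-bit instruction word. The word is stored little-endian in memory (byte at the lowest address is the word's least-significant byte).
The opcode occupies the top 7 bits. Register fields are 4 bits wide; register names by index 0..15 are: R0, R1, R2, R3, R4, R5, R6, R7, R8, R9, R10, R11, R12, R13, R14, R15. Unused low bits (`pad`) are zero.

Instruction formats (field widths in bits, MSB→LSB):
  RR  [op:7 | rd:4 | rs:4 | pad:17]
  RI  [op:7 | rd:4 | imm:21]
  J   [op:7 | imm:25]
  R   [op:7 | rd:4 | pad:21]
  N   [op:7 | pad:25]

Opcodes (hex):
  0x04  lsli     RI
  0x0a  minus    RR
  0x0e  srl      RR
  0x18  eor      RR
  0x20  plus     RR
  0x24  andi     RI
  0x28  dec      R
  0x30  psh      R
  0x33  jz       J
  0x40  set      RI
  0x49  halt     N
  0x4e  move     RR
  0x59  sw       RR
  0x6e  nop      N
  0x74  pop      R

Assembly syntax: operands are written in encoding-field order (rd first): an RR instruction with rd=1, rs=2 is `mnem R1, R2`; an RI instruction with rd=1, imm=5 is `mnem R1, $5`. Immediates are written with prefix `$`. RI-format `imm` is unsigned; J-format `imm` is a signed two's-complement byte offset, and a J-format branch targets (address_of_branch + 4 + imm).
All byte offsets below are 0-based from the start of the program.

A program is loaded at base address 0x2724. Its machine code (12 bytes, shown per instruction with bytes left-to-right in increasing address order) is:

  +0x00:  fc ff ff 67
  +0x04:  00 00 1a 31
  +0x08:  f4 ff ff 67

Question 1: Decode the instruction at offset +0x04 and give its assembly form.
[04] 00 00 1a 31 → 0x311a0000
  op=0x311a0000>>25=0x18 ⇒ eor (RR)
  rd@[24:21]=0x8 ⇒ R8
  rs@[20:17]=0xd ⇒ R13

eor R8, R13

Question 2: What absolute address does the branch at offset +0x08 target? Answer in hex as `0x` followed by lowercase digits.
[08] f4 ff ff 67 → 0x67fffff4
  op=0x67fffff4>>25=0x33 ⇒ jz (J)
  [24:0] imm=33554420 (s25→-12) = $-12
  target = base 0x2724 + off 0x08 + 4 + imm -12 = 0x2724

0x2724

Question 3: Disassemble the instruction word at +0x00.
jz $-4

off 0x00: read fc ff ff 67 as little → 0x67fffffc
  op=0x67fffffc>>25=0x33 ⇒ jz (J)
  imm@[24:0]=0x1fffffc (s25→-4) ⇒ $-4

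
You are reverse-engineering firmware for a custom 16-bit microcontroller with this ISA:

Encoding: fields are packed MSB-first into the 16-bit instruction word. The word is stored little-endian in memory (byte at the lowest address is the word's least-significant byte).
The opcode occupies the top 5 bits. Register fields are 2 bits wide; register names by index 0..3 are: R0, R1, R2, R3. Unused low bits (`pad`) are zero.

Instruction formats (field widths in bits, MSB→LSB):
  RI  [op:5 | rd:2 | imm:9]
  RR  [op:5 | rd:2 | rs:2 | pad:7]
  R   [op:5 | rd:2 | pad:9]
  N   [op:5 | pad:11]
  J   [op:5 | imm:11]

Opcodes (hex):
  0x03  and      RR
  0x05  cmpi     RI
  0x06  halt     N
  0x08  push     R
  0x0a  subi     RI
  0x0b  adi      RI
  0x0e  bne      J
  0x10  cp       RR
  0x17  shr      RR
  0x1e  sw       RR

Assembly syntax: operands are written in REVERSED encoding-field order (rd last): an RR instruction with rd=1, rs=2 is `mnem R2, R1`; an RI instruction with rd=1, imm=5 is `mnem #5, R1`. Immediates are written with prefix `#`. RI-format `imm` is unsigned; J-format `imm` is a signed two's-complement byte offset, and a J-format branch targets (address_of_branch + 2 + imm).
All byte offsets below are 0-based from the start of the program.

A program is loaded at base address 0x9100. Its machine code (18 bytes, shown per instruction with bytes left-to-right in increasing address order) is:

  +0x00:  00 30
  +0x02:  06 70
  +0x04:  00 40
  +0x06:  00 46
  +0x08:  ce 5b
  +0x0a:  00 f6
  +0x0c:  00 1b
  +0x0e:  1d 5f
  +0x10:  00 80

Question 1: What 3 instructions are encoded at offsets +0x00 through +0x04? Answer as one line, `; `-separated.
halt; bne #6; push R0

@+00  little-endian(00 30) = 0x3000
  op=0x3000>>11=0x6 ⇒ halt (N)
@+02  little-endian(06 70) = 0x7006
  op=0x7006>>11=0xe ⇒ bne (J)
  imm: (w>>0)&0x7ff=0x6 → #6
@+04  little-endian(00 40) = 0x4000
  op=0x4000>>11=0x8 ⇒ push (R)
  rd: (w>>9)&0x3=0x0 → R0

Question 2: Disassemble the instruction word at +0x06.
push R3

@+06  little-endian(00 46) = 0x4600
  top 5b → 0x8 → push [R]
  [10:9] rd=3 = R3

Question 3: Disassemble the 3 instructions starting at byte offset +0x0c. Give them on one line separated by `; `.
and R2, R1; adi #285, R3; cp R0, R0

+0x0c: 00 1b ⇒ word 0x1b00 (little)
  opcode bits[15:11]=0x3: and/RR
  [10:9] rd=1 = R1
  [8:7] rs=2 = R2
+0x0e: 1d 5f ⇒ word 0x5f1d (little)
  opcode bits[15:11]=0xb: adi/RI
  [10:9] rd=3 = R3
  [8:0] imm=285 = #285
+0x10: 00 80 ⇒ word 0x8000 (little)
  opcode bits[15:11]=0x10: cp/RR
  [10:9] rd=0 = R0
  [8:7] rs=0 = R0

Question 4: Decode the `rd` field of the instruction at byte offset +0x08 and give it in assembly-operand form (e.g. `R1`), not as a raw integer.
+0x08: ce 5b ⇒ word 0x5bce (little)
  op=0x5bce>>11=0xb ⇒ adi (RI)
  rd: (w>>9)&0x3=0x1 → R1
  imm: (w>>0)&0x1ff=0x1ce → #462

R1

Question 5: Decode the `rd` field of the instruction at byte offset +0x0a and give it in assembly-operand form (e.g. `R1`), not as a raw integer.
off 0x0a: read 00 f6 as little → 0xf600
  top 5b → 0x1e → sw [RR]
  [10:9] rd=3 = R3
  [8:7] rs=0 = R0

R3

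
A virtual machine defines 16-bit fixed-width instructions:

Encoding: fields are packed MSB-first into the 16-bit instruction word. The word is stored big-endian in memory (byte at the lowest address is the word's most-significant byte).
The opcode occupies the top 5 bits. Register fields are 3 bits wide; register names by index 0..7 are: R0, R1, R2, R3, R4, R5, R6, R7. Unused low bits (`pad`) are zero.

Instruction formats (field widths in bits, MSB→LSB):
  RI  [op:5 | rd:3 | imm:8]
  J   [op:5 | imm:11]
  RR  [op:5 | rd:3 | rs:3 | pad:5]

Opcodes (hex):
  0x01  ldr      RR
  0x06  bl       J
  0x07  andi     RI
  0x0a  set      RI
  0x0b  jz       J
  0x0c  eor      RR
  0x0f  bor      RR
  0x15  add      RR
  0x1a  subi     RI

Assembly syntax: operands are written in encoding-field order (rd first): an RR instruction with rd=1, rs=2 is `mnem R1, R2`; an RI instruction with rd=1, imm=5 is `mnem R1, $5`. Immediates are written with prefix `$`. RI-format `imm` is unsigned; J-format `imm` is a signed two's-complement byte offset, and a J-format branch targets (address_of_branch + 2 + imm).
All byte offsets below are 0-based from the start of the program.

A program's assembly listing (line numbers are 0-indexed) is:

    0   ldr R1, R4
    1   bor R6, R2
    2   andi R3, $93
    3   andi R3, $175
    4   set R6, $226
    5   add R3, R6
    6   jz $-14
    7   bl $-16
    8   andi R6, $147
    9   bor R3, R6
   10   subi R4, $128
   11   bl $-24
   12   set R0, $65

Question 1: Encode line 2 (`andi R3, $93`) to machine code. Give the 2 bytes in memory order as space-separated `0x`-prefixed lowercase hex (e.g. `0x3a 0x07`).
0x3b 0x5d

L2: andi op=0x7:5|rd=3:3|imm=93:8 ⇒ 0x3b5d ⇒ big 3b 5d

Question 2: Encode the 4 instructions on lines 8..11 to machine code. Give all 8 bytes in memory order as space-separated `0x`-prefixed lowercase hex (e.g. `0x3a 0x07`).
0x3e 0x93 0x7b 0xc0 0xd4 0x80 0x37 0xe8

line 8 (andi): pack op=0x7:5|rd=6:3|imm=147:8 = 0x3e93; big→ 3e 93
line 9 (bor): pack op=0xf:5|rd=3:3|rs=6:3|pad=0:5 = 0x7bc0; big→ 7b c0
line 10 (subi): pack op=0x1a:5|rd=4:3|imm=128:8 = 0xd480; big→ d4 80
line 11 (bl): pack op=0x6:5|imm=-24:11 = 0x37e8; big→ 37 e8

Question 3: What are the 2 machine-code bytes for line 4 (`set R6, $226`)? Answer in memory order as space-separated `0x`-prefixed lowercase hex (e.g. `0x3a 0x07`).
4. set fields op=0xa:5|rd=6:3|imm=226:8 → word 56e2h → 56 e2

0x56 0xe2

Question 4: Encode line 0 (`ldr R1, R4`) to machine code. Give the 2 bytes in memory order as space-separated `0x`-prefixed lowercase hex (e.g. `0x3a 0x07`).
0. ldr fields op=0x1:5|rd=1:3|rs=4:3|pad=0:5 → word 0980h → 09 80

0x09 0x80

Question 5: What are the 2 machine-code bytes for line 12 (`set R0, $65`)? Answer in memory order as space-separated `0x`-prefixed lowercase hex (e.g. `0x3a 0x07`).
0x50 0x41

L12: set op=0xa:5|rd=0:3|imm=65:8 ⇒ 0x5041 ⇒ big 50 41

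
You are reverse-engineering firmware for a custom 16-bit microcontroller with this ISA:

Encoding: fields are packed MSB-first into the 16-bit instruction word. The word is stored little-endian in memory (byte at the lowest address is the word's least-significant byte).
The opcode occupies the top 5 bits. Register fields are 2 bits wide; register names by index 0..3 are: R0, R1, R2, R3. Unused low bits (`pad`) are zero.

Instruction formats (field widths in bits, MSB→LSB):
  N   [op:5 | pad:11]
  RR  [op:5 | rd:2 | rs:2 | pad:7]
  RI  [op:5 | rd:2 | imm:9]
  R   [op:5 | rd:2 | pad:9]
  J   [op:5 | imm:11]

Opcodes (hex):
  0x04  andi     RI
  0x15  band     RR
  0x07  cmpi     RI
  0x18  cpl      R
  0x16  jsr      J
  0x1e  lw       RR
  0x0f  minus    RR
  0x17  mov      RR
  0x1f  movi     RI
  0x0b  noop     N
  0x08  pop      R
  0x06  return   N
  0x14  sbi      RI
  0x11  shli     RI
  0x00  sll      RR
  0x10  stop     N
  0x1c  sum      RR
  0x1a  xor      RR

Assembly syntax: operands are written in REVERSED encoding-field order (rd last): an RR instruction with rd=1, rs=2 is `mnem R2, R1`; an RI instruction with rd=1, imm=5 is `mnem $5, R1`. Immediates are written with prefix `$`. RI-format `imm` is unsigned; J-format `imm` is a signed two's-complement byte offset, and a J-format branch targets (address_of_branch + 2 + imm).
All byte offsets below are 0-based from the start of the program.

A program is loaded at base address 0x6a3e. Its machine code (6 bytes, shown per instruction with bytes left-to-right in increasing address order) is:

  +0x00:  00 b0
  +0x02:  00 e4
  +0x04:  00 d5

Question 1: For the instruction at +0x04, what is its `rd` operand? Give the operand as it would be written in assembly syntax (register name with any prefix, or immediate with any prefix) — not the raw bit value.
R2

[04] 00 d5 → 0xd500
  op=0xd500>>11=0x1a ⇒ xor (RR)
  rd@[10:9]=0x2 ⇒ R2
  rs@[8:7]=0x2 ⇒ R2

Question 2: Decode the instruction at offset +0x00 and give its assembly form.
jsr $0

off 0x00: read 00 b0 as little → 0xb000
  opcode bits[15:11]=0x16: jsr/J
  imm: (w>>0)&0x7ff=0x0 → $0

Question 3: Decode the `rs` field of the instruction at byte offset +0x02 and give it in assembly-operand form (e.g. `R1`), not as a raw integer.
R0

@+02  little-endian(00 e4) = 0xe400
  op=0xe400>>11=0x1c ⇒ sum (RR)
  rd@[10:9]=0x2 ⇒ R2
  rs@[8:7]=0x0 ⇒ R0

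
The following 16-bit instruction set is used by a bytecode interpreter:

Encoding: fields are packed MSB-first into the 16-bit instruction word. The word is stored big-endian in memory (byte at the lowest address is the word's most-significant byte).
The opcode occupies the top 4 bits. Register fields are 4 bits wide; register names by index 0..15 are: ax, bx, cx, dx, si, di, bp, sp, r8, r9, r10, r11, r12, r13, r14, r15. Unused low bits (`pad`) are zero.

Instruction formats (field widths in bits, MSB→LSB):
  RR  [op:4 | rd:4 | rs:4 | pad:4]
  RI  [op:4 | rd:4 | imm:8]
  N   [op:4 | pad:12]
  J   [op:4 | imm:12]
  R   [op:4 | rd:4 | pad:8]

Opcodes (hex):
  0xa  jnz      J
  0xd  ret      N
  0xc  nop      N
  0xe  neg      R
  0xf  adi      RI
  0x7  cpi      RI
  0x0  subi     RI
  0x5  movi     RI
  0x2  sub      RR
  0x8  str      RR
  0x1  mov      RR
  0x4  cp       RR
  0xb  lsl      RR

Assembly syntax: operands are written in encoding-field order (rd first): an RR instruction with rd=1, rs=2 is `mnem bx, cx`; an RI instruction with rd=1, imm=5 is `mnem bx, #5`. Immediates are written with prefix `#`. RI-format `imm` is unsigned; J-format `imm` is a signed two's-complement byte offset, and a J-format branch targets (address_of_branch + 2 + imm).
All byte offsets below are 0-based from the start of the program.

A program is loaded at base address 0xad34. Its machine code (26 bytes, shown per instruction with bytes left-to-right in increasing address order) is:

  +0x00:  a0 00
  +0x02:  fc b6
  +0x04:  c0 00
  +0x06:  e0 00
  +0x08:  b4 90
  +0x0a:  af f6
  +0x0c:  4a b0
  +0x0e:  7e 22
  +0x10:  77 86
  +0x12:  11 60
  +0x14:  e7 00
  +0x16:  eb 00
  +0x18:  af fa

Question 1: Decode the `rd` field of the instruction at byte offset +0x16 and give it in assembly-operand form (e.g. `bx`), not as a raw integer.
r11

[16] eb 00 → 0xeb00
  opcode bits[15:12]=0xe: neg/R
  rd: (w>>8)&0xf=0xb → r11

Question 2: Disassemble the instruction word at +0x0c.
off 0x0c: read 4a b0 as big → 0x4ab0
  opcode bits[15:12]=0x4: cp/RR
  rd@[11:8]=0xa ⇒ r10
  rs@[7:4]=0xb ⇒ r11

cp r10, r11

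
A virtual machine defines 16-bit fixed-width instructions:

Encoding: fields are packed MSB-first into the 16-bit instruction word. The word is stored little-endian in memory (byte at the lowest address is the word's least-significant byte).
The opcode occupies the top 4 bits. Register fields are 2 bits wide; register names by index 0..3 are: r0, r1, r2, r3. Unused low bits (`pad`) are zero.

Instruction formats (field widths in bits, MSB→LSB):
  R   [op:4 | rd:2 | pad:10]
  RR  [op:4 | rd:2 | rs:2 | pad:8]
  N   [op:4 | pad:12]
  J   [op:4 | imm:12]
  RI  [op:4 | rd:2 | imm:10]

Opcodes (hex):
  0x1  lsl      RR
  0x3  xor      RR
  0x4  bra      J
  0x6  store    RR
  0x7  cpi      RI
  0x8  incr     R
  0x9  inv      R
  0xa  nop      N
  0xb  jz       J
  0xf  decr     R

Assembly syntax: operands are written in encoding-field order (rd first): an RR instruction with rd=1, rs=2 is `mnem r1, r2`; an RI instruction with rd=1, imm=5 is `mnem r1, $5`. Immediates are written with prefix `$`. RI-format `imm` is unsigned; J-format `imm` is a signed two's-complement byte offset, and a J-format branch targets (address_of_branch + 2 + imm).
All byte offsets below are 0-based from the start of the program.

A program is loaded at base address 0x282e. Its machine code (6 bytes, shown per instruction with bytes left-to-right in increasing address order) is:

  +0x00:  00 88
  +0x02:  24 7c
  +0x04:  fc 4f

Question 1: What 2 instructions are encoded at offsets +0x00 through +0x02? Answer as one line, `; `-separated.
incr r2; cpi r3, $36

@+00  little-endian(00 88) = 0x8800
  op=0x8800>>12=0x8 ⇒ incr (R)
  rd@[11:10]=0x2 ⇒ r2
@+02  little-endian(24 7c) = 0x7c24
  op=0x7c24>>12=0x7 ⇒ cpi (RI)
  rd@[11:10]=0x3 ⇒ r3
  imm@[9:0]=0x24 ⇒ $36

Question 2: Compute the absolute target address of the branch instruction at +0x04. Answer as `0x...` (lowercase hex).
0x2830

+0x04: fc 4f ⇒ word 0x4ffc (little)
  opcode bits[15:12]=0x4: bra/J
  imm: (w>>0)&0xfff=0xffc (s12→-4) → $-4
  target = base 0x282e + off 0x04 + 2 + imm -4 = 0x2830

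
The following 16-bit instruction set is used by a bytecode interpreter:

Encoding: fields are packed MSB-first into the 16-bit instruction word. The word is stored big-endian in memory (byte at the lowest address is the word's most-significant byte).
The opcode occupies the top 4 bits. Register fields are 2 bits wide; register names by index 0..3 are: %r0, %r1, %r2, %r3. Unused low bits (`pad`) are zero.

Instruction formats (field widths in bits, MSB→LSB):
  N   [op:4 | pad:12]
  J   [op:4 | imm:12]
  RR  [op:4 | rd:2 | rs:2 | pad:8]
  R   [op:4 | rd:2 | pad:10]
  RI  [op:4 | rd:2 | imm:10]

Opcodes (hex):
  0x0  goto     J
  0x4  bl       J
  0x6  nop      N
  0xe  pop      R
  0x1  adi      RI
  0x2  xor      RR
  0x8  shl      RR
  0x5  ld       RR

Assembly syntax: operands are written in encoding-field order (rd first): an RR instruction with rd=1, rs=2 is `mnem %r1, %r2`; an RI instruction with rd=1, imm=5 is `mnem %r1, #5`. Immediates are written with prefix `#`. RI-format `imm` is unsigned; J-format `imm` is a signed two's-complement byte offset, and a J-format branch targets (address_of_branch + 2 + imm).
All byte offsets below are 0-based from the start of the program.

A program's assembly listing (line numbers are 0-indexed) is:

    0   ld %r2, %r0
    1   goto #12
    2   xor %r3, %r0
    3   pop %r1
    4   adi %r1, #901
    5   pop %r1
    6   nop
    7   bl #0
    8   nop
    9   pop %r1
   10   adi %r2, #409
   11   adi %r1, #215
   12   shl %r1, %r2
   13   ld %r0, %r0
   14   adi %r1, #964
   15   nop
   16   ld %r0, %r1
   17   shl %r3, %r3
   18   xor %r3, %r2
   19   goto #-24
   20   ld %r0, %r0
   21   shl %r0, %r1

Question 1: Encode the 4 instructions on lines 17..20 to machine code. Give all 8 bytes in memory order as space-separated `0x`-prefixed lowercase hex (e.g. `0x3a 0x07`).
line 17 (shl): pack op=0x8:4|rd=3:2|rs=3:2|pad=0:8 = 0x8f00; big→ 8f 00
line 18 (xor): pack op=0x2:4|rd=3:2|rs=2:2|pad=0:8 = 0x2e00; big→ 2e 00
line 19 (goto): pack op=0x0:4|imm=-24:12 = 0x0fe8; big→ 0f e8
line 20 (ld): pack op=0x5:4|rd=0:2|rs=0:2|pad=0:8 = 0x5000; big→ 50 00

0x8f 0x00 0x2e 0x00 0x0f 0xe8 0x50 0x00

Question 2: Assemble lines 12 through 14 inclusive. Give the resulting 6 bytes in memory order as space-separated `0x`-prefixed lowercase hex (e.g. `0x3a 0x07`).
line 12 (shl): pack op=0x8:4|rd=1:2|rs=2:2|pad=0:8 = 0x8600; big→ 86 00
line 13 (ld): pack op=0x5:4|rd=0:2|rs=0:2|pad=0:8 = 0x5000; big→ 50 00
line 14 (adi): pack op=0x1:4|rd=1:2|imm=964:10 = 0x17c4; big→ 17 c4

0x86 0x00 0x50 0x00 0x17 0xc4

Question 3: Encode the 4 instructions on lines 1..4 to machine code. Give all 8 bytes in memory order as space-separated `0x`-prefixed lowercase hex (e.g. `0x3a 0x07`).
0x00 0x0c 0x2c 0x00 0xe4 0x00 0x17 0x85

1. goto fields op=0x0:4|imm=12:12 → word 000ch → 00 0c
2. xor fields op=0x2:4|rd=3:2|rs=0:2|pad=0:8 → word 2c00h → 2c 00
3. pop fields op=0xe:4|rd=1:2|pad=0:10 → word e400h → e4 00
4. adi fields op=0x1:4|rd=1:2|imm=901:10 → word 1785h → 17 85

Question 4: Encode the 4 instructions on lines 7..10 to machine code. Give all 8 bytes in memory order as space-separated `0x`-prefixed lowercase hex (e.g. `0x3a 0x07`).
7. bl fields op=0x4:4|imm=0:12 → word 4000h → 40 00
8. nop fields op=0x6:4|pad=0:12 → word 6000h → 60 00
9. pop fields op=0xe:4|rd=1:2|pad=0:10 → word e400h → e4 00
10. adi fields op=0x1:4|rd=2:2|imm=409:10 → word 1999h → 19 99

0x40 0x00 0x60 0x00 0xe4 0x00 0x19 0x99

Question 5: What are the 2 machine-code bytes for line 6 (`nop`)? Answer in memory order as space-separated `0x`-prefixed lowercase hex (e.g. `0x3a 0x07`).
0x60 0x00

L6: nop op=0x6:4|pad=0:12 ⇒ 0x6000 ⇒ big 60 00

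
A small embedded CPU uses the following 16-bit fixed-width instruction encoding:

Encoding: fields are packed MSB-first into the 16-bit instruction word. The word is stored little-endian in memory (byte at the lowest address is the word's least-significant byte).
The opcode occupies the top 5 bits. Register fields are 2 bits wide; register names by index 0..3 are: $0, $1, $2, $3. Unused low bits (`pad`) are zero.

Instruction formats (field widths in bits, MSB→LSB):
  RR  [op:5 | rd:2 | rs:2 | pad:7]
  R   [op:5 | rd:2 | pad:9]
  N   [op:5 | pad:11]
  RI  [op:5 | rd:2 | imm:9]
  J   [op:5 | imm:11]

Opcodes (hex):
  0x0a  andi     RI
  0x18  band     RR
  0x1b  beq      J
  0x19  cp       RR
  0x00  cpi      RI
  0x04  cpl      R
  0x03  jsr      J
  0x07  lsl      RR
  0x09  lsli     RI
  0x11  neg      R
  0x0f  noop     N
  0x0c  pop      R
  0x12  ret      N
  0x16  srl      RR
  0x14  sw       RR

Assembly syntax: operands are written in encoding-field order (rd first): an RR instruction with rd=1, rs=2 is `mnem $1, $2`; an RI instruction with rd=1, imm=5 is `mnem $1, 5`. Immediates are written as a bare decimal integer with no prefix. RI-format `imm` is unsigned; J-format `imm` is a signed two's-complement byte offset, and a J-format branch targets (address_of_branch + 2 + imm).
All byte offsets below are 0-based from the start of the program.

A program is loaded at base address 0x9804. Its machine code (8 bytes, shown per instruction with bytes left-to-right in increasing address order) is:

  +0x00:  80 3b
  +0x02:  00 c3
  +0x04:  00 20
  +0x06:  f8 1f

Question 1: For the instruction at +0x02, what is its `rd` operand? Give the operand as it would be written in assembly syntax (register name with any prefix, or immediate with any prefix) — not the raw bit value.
+0x02: 00 c3 ⇒ word 0xc300 (little)
  top 5b → 0x18 → band [RR]
  [10:9] rd=1 = $1
  [8:7] rs=2 = $2

$1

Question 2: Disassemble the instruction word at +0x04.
off 0x04: read 00 20 as little → 0x2000
  op=0x2000>>11=0x4 ⇒ cpl (R)
  rd: (w>>9)&0x3=0x0 → $0

cpl $0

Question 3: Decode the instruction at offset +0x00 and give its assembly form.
[00] 80 3b → 0x3b80
  opcode bits[15:11]=0x7: lsl/RR
  [10:9] rd=1 = $1
  [8:7] rs=3 = $3

lsl $1, $3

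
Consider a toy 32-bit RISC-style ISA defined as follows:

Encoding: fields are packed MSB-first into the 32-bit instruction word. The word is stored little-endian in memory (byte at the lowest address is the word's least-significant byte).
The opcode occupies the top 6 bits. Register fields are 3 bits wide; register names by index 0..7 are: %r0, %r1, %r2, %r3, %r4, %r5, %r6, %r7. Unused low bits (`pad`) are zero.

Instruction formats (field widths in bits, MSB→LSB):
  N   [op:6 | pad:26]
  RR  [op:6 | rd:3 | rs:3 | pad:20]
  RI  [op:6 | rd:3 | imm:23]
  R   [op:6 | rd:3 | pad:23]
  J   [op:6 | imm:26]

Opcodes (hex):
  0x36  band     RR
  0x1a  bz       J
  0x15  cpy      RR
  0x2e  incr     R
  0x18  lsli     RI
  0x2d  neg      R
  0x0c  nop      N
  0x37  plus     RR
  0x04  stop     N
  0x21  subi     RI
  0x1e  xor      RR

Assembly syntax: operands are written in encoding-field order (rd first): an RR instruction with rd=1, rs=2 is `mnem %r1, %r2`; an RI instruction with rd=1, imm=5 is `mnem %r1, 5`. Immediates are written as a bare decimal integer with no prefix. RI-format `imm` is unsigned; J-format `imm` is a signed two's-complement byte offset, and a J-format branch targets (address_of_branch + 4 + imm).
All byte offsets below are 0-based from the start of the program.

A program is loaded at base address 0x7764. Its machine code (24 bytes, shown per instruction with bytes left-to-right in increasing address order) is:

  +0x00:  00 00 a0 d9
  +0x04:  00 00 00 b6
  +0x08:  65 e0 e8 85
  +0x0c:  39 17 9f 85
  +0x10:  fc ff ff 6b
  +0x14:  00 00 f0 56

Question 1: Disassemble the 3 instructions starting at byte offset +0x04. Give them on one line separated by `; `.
off 0x04: read 00 00 00 b6 as little → 0xb6000000
  op=0xb6000000>>26=0x2d ⇒ neg (R)
  [25:23] rd=4 = %r4
off 0x08: read 65 e0 e8 85 as little → 0x85e8e065
  op=0x85e8e065>>26=0x21 ⇒ subi (RI)
  [25:23] rd=3 = %r3
  [22:0] imm=6873189 = 6873189
off 0x0c: read 39 17 9f 85 as little → 0x859f1739
  op=0x859f1739>>26=0x21 ⇒ subi (RI)
  [25:23] rd=3 = %r3
  [22:0] imm=2037561 = 2037561

neg %r4; subi %r3, 6873189; subi %r3, 2037561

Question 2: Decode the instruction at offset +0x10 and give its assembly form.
bz -4

[10] fc ff ff 6b → 0x6bfffffc
  top 6b → 0x1a → bz [J]
  [25:0] imm=67108860 (s26→-4) = -4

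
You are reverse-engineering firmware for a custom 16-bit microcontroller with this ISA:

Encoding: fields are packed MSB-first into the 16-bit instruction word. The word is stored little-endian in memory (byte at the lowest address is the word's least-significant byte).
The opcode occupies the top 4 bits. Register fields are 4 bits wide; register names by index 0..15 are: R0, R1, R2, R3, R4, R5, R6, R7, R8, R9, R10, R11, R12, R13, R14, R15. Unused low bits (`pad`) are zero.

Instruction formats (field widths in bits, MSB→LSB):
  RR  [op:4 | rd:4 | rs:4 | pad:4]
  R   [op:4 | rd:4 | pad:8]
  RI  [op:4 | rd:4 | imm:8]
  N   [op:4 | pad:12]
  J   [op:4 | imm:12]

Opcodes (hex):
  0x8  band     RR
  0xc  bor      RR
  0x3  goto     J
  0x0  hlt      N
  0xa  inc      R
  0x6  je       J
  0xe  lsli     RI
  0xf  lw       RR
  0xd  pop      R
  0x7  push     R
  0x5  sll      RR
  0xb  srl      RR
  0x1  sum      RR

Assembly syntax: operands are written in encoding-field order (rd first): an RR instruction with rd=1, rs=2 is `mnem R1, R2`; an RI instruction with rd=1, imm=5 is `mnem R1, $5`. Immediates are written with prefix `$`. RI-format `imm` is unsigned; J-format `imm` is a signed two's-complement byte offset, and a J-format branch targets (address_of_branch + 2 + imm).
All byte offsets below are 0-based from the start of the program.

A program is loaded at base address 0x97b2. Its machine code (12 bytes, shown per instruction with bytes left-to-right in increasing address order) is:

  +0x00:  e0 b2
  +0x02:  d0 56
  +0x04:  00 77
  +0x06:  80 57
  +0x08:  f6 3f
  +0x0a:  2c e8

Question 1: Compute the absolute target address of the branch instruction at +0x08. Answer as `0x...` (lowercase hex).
[08] f6 3f → 0x3ff6
  opcode bits[15:12]=0x3: goto/J
  imm: (w>>0)&0xfff=0xff6 (s12→-10) → $-10
  target = base 0x97b2 + off 0x08 + 2 + imm -10 = 0x97b2

0x97b2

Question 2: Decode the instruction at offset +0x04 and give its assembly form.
off 0x04: read 00 77 as little → 0x7700
  op=0x7700>>12=0x7 ⇒ push (R)
  [11:8] rd=7 = R7

push R7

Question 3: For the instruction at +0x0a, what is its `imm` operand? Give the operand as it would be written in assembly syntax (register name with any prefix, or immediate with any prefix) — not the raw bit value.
[0a] 2c e8 → 0xe82c
  top 4b → 0xe → lsli [RI]
  rd: (w>>8)&0xf=0x8 → R8
  imm: (w>>0)&0xff=0x2c → $44

$44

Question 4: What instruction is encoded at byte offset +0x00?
srl R2, R14

[00] e0 b2 → 0xb2e0
  op=0xb2e0>>12=0xb ⇒ srl (RR)
  rd: (w>>8)&0xf=0x2 → R2
  rs: (w>>4)&0xf=0xe → R14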